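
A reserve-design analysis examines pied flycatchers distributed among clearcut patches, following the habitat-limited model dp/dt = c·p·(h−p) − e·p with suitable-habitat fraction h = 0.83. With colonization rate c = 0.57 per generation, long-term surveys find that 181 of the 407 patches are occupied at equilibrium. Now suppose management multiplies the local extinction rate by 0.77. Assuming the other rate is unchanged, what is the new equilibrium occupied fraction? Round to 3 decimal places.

0.533

Observed p* = 181/407 = 0.44472.
Balance c(h−p*) = e gives e = 0.57×(0.83 − 0.44472) = 0.21961.
New p* = 0.83 − e/c = 0.83 − 0.16910/0.57000 = 0.53333.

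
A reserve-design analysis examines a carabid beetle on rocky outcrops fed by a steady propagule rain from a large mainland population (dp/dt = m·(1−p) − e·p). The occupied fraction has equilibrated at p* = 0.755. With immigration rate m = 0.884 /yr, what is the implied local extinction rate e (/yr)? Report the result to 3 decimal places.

At equilibrium m(1−p*) = e·p*, so e = m(1−p*)/p*.
e = 0.884 × 0.2450 / 0.755 = 0.2869.

0.287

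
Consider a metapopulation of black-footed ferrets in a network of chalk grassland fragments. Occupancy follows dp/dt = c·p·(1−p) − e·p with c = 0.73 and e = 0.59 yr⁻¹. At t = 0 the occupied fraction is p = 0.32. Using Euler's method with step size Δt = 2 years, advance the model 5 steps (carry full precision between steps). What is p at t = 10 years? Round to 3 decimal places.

Update rule: p ← p + [c·p·(1−p) − e·p]·Δt with Δt = 2.
  1  |  dp/dt·Δt = -0.059904  |  p_1 = 0.260096
  2  |  dp/dt·Δt = -0.025942  |  p_2 = 0.234154
  3  |  dp/dt·Δt = -0.014486  |  p_3 = 0.219668
  4  |  dp/dt·Δt = -0.008944  |  p_4 = 0.210724
  5  |  dp/dt·Δt = -0.005828  |  p_5 = 0.204896

0.205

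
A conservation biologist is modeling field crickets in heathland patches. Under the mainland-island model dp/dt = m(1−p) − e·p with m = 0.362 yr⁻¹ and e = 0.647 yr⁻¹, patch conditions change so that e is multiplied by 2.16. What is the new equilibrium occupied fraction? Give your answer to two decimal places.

Before: p* = 0.362/(0.362+0.647) = 0.3588.
After: m = 0.362, e = 1.39752; p* = 0.362/1.7595 = 0.2057.

0.21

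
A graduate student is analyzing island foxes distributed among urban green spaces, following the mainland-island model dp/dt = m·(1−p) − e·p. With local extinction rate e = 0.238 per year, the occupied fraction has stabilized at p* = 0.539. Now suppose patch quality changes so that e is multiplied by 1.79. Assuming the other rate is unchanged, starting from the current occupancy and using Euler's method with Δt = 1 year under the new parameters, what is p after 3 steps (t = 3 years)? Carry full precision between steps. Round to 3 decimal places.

0.399

Balance m(1−p*) = e·p* gives m = e·p*/(1−p*) = 0.238×0.53900/0.46100 = 0.27827.
Starting from p₀ = 0.53900; update p ← p + (dp/dt)·Δt with the new parameters.
p: 0.53900 → 0.43766  (Δp = -0.10134)
p: 0.43766 → 0.40769  (Δp = -0.02997)
p: 0.40769 → 0.39883  (Δp = -0.00886)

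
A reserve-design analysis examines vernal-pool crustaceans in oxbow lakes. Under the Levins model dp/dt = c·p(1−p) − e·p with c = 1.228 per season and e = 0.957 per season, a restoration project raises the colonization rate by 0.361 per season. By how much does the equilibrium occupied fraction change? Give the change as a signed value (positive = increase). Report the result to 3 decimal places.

Before: p* = 1 − 0.957/1.228 = 0.2207.
After the change, c = 1.589, e = 0.957, so p* = 1 − 0.957/1.589 = 0.3977.
Δp* = 0.3977 − 0.2207 = +0.1771.

0.177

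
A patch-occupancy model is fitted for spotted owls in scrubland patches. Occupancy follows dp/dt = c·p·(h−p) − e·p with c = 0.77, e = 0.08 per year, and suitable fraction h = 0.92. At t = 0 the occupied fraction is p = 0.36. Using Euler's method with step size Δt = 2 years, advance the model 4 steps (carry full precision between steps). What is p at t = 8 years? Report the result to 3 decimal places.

Update rule: p ← p + [c·p·(h−p) − e·p]·Δt with Δt = 2.
  1  |  dp/dt·Δt = +0.252864  |  p_1 = 0.612864
  2  |  dp/dt·Δt = +0.191820  |  p_2 = 0.804684
  3  |  dp/dt·Δt = +0.014152  |  p_3 = 0.818836
  4  |  dp/dt·Δt = -0.003445  |  p_4 = 0.815391

0.815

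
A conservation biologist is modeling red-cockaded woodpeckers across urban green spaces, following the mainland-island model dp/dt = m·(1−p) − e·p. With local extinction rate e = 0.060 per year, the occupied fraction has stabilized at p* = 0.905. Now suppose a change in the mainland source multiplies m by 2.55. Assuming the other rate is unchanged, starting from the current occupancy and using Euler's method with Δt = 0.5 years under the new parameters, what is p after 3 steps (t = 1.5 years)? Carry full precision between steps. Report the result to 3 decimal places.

Balance m(1−p*) = e·p* gives m = e·p*/(1−p*) = 0.060×0.90500/0.09500 = 0.57158.
Starting from p₀ = 0.90500; update p ← p + (dp/dt)·Δt with the new parameters.
t = 0.5: p = 0.90500 + (+0.04208) = 0.94708
t = 1: p = 0.94708 + (+0.01015) = 0.95723
t = 1.5: p = 0.95723 + (+0.00245) = 0.95968

0.960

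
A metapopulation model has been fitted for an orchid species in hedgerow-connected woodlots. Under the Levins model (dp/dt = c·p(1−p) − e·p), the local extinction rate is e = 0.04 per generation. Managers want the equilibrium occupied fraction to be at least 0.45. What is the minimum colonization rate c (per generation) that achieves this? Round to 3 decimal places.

p* = 1 − e/c ≥ 0.45 requires e/c ≤ 0.5500, i.e. c ≥ e/0.5500.
c_min = 0.04/0.5500 = 0.0727.

0.073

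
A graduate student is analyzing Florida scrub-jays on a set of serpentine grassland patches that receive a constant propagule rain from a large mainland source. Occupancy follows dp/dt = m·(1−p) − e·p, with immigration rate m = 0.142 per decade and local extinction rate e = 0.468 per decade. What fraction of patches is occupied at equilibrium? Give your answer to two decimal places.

At equilibrium the propagule rain into empty patches balances local extinction: m(1−p*) = e·p*.
p* = m/(m+e) = 0.142/(0.142+0.468) = 0.142/0.6100 = 0.2328.

0.23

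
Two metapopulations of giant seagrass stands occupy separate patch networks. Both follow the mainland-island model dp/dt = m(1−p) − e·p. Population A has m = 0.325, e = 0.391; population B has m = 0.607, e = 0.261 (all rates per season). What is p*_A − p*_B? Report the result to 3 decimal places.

A: p*_A = m/(m+e) = 0.325/0.7160 = 0.4539.
B: p*_B = 0.607/0.8680 = 0.6993.
p*_A − p*_B = 0.4539 − 0.6993 = -0.2454.

-0.245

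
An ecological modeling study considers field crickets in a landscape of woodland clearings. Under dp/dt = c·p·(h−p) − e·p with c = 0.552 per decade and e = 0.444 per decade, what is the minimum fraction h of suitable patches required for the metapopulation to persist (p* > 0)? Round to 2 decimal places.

0.80

p* = h − e/c is positive only when h > e/c.
h_min = e/c = 0.444/0.552 = 0.8043.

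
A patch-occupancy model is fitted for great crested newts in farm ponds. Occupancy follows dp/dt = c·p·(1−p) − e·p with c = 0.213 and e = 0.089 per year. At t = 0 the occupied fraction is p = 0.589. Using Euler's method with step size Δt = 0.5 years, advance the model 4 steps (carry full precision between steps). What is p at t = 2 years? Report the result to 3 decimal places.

Update rule: p ← p + [c·p·(1−p) − e·p]·Δt with Δt = 0.5.
step 1: Δp = -0.00043, p = 0.58857
step 2: Δp = -0.00040, p = 0.58817
step 3: Δp = -0.00038, p = 0.58779
step 4: Δp = -0.00035, p = 0.58744

0.587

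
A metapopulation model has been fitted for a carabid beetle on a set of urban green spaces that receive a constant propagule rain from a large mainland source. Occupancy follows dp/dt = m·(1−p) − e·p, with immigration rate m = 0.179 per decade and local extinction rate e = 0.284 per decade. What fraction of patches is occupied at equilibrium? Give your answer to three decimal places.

At equilibrium the propagule rain into empty patches balances local extinction: m(1−p*) = e·p*.
p* = m/(m+e) = 0.179/(0.179+0.284) = 0.179/0.4630 = 0.3866.

0.387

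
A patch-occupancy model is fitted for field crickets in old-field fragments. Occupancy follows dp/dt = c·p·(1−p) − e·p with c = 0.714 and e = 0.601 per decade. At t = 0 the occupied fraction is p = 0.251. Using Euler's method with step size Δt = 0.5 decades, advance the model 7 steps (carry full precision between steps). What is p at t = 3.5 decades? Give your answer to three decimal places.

Update rule: p ← p + [c·p·(1−p) − e·p]·Δt with Δt = 0.5.
t = 0.5: p = 0.25100 + (-0.00831) = 0.24269
t = 1: p = 0.24269 + (-0.00731) = 0.23538
t = 1.5: p = 0.23538 + (-0.00648) = 0.22890
t = 2: p = 0.22890 + (-0.00577) = 0.22312
t = 2.5: p = 0.22312 + (-0.00517) = 0.21796
t = 3: p = 0.21796 + (-0.00464) = 0.21331
t = 3.5: p = 0.21331 + (-0.00419) = 0.20912

0.209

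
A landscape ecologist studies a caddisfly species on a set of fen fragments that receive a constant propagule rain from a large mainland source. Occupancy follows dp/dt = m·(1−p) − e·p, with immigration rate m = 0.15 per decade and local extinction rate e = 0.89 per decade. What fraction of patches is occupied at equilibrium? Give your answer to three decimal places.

0.144

At equilibrium the propagule rain into empty patches balances local extinction: m(1−p*) = e·p*.
p* = m/(m+e) = 0.15/(0.15+0.89) = 0.15/1.0400 = 0.1442.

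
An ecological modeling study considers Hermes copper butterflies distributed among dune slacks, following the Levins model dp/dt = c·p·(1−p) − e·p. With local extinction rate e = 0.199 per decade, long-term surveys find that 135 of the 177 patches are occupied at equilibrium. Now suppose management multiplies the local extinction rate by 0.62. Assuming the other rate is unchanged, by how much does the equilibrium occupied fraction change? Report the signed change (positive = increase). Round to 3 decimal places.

Observed p* = 135/177 = 0.76271.
Balance c(1−p*) = e gives c = e/(1 − 0.76271) = 0.199/0.23729 = 0.83864.
New p* = 1 − e/c = 1 − 0.12338/0.83864 = 0.85288.
Δp* = 0.85288 − 0.76271 = +0.09017.

0.090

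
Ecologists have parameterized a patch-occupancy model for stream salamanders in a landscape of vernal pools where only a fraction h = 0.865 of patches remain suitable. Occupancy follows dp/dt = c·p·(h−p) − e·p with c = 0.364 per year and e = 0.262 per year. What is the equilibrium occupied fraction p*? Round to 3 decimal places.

0.145

Setting dp/dt = 0 and dividing by p* gives c·(h−p*) = e.
So p* = h − e/c = 0.865 − 0.262/0.364 = 0.865 − 0.7198 = 0.1452.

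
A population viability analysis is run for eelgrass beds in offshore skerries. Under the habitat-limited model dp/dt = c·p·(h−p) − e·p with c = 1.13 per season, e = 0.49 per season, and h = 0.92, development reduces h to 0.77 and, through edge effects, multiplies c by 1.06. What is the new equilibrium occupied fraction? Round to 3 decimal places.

0.361

Before: p* = h − e/c = 0.92 − 0.49/1.13 = 0.92 − 0.4336 = 0.4864.
After: c = 1.1978, e = 0.49, h = 0.77; p* = 0.77 − 0.49/1.1978 = 0.3609.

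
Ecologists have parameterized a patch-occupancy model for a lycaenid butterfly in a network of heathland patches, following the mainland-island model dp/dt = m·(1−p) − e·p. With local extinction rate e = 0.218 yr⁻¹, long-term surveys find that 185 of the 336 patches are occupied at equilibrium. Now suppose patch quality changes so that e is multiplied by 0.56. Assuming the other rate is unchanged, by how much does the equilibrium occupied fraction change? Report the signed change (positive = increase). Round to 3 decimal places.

0.136

Observed p* = 185/336 = 0.55060.
Balance m(1−p*) = e·p* gives m = e·p*/(1−p*) = 0.218×0.55060/0.44940 = 0.26709.
New p* = m/(m+e) = 0.26709/(0.26709+0.12208) = 0.68631.
Δp* = 0.68631 − 0.55060 = +0.13571.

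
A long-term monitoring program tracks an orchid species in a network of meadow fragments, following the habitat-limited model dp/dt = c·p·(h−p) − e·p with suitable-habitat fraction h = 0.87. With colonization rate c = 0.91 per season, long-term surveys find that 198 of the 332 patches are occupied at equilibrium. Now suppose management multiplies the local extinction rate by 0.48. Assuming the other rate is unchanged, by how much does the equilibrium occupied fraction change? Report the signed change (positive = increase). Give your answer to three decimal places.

0.142

Observed p* = 198/332 = 0.59639.
Balance c(h−p*) = e gives e = 0.91×(0.87 − 0.59639) = 0.24899.
New p* = 0.87 − e/c = 0.87 − 0.11952/0.91000 = 0.73866.
Δp* = 0.73866 − 0.59639 = +0.14227.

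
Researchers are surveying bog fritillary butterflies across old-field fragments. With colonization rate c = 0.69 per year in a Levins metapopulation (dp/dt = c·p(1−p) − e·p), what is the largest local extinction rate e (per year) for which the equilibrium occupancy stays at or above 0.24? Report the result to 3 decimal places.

1 − e/c ≥ 0.24 ⇒ e ≤ c(1 − 0.24) = 0.69 × 0.7600.
e_max = 0.5244.

0.524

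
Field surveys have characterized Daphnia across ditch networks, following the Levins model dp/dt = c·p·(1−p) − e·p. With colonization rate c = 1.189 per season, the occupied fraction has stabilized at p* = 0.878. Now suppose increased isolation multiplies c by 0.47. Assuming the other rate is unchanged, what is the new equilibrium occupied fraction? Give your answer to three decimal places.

0.740

Balance c(1−p*) = e gives e = 1.189×(1 − 0.87800) = 0.14506.
New p* = 1 − e/c = 1 − 0.14506/0.55883 = 0.74042.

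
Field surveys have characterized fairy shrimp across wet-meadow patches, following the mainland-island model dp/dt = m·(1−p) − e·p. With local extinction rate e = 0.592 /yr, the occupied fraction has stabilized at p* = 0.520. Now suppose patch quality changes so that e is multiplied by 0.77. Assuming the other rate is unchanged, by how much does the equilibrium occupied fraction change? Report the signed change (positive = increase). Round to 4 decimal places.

Balance m(1−p*) = e·p* gives m = e·p*/(1−p*) = 0.592×0.52000/0.48000 = 0.64133.
New p* = m/(m+e) = 0.64133/(0.64133+0.45584) = 0.58453.
Δp* = 0.58453 − 0.52000 = +0.06453.

0.0645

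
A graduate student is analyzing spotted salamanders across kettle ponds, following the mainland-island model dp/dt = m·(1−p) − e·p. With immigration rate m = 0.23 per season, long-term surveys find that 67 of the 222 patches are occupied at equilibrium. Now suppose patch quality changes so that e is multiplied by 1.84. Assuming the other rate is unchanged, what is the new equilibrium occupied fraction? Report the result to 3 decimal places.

0.190

Observed p* = 67/222 = 0.30180.
Balance m(1−p*) = e·p* gives e = m(1−p*)/p* = 0.23×0.69820/0.30180 = 0.53209.
New p* = m/(m+e) = 0.23000/(0.23000+0.97905) = 0.19023.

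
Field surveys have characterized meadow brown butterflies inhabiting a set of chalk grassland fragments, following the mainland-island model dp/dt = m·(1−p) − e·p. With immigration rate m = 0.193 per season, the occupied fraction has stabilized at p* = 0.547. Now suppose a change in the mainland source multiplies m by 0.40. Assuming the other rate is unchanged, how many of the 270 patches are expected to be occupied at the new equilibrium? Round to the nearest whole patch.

Balance m(1−p*) = e·p* gives e = m(1−p*)/p* = 0.193×0.45300/0.54700 = 0.15983.
New p* = m/(m+e) = 0.07720/(0.07720+0.15983) = 0.32570.
Expected occupied = 270 × 0.32570 = 87.94 ≈ 88.

88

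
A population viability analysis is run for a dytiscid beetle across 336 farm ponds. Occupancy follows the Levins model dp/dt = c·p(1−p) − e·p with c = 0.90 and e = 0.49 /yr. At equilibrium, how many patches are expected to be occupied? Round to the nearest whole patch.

p* = 1 − e/c = 1 − 0.49/0.90 = 0.4556.
Expected occupied patches = N × p* = 336 × 0.4556 = 153.07 ≈ 153.

153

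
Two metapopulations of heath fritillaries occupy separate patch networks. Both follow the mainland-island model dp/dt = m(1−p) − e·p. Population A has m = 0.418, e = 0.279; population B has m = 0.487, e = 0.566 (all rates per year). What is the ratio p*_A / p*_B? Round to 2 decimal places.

1.30

A: p*_A = m/(m+e) = 0.418/0.6970 = 0.5997.
B: p*_B = 0.487/1.0530 = 0.4625.
p*_A / p*_B = 0.5997/0.4625 = 1.2967.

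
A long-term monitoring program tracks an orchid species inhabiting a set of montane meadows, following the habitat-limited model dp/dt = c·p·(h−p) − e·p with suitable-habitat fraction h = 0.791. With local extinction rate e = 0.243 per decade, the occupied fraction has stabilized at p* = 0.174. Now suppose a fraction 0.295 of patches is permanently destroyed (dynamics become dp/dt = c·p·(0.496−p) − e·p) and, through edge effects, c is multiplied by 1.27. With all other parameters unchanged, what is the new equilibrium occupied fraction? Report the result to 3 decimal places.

Balance c(h−p*) = e gives c = e/(0.791 − 0.17400) = 0.243/0.61700 = 0.39384.
New p* = 0.496 − e/c = 0.496 − 0.24300/0.50018 = 0.01017.

0.010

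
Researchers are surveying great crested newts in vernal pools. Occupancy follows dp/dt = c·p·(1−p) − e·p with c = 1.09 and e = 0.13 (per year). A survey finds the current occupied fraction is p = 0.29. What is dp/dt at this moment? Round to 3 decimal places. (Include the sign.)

Colonization term: c·p·(1−p) = 1.09×0.29×0.7100 = 0.22443.
Extinction term: e·p = 0.03770.
dp/dt = 0.22443 − 0.03770 = 0.18673.

0.187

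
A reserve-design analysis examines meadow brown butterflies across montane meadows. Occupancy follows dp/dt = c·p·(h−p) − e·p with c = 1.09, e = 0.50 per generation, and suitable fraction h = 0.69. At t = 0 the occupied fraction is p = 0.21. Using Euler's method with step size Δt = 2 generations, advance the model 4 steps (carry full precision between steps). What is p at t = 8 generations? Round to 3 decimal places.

Update rule: p ← p + [c·p·(h−p) − e·p]·Δt with Δt = 2.
p: 0.21000 → 0.21974  (Δp = +0.00974)
p: 0.21974 → 0.22527  (Δp = +0.00553)
p: 0.22527 → 0.22822  (Δp = +0.00295)
p: 0.22822 → 0.22975  (Δp = +0.00152)

0.230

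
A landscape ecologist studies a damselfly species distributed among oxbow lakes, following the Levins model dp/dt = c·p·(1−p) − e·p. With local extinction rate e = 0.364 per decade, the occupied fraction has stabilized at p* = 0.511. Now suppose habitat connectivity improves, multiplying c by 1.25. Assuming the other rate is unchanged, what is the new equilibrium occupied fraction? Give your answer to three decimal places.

Balance c(1−p*) = e gives c = e/(1 − 0.51100) = 0.364/0.48900 = 0.74438.
New p* = 1 − e/c = 1 − 0.36400/0.93048 = 0.60880.

0.609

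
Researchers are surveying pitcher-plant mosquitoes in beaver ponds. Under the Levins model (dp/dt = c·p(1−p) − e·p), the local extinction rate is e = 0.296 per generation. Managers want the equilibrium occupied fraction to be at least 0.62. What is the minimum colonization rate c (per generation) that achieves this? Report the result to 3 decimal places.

0.779

p* = 1 − e/c ≥ 0.62 requires e/c ≤ 0.3800, i.e. c ≥ e/0.3800.
c_min = 0.296/0.3800 = 0.7789.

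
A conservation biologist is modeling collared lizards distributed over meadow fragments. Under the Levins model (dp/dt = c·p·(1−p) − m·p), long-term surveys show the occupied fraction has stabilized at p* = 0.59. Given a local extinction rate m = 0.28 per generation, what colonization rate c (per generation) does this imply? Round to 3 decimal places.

0.683

At equilibrium c(1−p*) = m, so c = m/(1−p*).
c = 0.28/(1 − 0.59) = 0.28/0.4100 = 0.6829.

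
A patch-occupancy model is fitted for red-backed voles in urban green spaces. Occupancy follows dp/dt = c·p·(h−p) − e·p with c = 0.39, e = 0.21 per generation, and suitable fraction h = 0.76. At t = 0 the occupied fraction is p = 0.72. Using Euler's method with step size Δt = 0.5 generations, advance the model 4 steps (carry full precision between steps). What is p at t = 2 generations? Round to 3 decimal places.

Update rule: p ← p + [c·p·(h−p) − e·p]·Δt with Δt = 0.5.
step 1: Δp = -0.06998, p = 0.65002
step 2: Δp = -0.05431, p = 0.59571
step 3: Δp = -0.04346, p = 0.55224
step 4: Δp = -0.03561, p = 0.51663

0.517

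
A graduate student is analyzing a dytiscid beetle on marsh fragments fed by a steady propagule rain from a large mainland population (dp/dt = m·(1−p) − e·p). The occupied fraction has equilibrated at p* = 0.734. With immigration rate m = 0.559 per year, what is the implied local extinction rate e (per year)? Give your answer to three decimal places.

At equilibrium m(1−p*) = e·p*, so e = m(1−p*)/p*.
e = 0.559 × 0.2660 / 0.734 = 0.2026.

0.203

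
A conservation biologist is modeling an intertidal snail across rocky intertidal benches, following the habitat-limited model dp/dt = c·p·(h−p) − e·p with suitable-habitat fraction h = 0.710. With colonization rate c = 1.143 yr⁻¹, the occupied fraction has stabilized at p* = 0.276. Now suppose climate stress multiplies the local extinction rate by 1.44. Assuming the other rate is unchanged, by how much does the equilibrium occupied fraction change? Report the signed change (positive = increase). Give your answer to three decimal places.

Balance c(h−p*) = e gives e = 1.143×(0.71 − 0.27600) = 0.49606.
New p* = 0.71 − e/c = 0.71 − 0.71433/1.14300 = 0.08504.
Δp* = 0.08504 − 0.27600 = -0.19096.

-0.191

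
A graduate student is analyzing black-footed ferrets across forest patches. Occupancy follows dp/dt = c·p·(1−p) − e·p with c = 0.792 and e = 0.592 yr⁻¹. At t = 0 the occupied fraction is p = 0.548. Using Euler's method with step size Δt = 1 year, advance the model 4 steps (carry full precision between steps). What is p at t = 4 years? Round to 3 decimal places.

0.311

Update rule: p ← p + [c·p·(1−p) − e·p]·Δt with Δt = 1.
  1  |  dp/dt·Δt = -0.128241  |  p_1 = 0.419759
  2  |  dp/dt·Δt = -0.055597  |  p_2 = 0.364162
  3  |  dp/dt·Δt = -0.032198  |  p_3 = 0.331964
  4  |  dp/dt·Δt = -0.020886  |  p_4 = 0.311079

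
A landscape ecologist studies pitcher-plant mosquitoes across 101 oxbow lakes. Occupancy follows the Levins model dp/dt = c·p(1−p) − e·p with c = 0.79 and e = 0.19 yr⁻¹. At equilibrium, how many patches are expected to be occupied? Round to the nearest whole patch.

p* = 1 − e/c = 1 − 0.19/0.79 = 0.7595.
Expected occupied patches = N × p* = 101 × 0.7595 = 76.71 ≈ 77.

77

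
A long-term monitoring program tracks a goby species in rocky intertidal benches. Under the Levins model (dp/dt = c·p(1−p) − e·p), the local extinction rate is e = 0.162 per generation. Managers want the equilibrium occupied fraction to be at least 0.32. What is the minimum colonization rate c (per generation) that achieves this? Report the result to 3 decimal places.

0.238

p* = 1 − e/c ≥ 0.32 requires e/c ≤ 0.6800, i.e. c ≥ e/0.6800.
c_min = 0.162/0.6800 = 0.2382.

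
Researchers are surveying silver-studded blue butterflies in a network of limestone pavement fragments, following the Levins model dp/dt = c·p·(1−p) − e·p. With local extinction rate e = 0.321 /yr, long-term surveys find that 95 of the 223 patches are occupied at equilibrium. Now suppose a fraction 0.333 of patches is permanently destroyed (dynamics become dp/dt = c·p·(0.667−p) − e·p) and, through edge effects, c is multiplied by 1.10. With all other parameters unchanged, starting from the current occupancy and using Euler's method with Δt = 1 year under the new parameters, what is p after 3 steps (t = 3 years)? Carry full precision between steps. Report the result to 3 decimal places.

Observed p* = 95/223 = 0.42601.
Balance c(1−p*) = e gives c = e/(1 − 0.42601) = 0.321/0.57399 = 0.55924.
Starting from p₀ = 0.42601; update p ← p + (dp/dt)·Δt with the new parameters.
p: 0.42601 → 0.35242  (Δp = -0.07359)
p: 0.35242 → 0.30749  (Δp = -0.04493)
p: 0.30749 → 0.27679  (Δp = -0.03070)

0.277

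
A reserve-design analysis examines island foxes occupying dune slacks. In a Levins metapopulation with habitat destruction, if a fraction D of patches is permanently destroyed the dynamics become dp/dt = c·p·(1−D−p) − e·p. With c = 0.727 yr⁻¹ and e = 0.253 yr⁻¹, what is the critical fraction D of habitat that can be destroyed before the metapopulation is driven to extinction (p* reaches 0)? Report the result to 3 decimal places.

0.652

The nontrivial equilibrium is p* = (1−D) − e/c; extinction occurs when this hits zero.
So D_crit = 1 − e/c = 1 − 0.253/0.727 = 1 − 0.3480 = 0.6520.
Note this equals the original equilibrium occupancy — the Levins extinction-debt result.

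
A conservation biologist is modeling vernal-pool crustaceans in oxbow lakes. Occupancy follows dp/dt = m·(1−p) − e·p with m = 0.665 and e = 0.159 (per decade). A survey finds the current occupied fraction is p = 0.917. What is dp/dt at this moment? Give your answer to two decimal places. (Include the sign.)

Colonization term: m·(1−p) = 0.665×0.0830 = 0.05519.
Extinction term: e·p = 0.14580.
dp/dt = 0.05519 − 0.14580 = -0.09061.

-0.09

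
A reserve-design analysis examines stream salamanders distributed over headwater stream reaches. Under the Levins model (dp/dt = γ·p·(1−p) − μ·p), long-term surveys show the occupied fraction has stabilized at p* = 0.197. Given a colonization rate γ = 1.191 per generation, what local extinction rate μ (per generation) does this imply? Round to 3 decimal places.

0.956

At equilibrium γ(1−p*) = μ.
μ = 1.191 × (1 − 0.197) = 1.191 × 0.8030 = 0.9564.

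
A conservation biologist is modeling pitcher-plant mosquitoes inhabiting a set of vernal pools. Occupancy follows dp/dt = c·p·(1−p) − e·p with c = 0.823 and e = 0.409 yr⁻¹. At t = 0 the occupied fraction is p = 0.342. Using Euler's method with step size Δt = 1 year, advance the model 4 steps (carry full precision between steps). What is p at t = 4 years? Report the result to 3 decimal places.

Update rule: p ← p + [c·p·(1−p) − e·p]·Δt with Δt = 1.
  1  |  dp/dt·Δt = +0.045327  |  p_1 = 0.387327
  2  |  dp/dt·Δt = +0.036885  |  p_2 = 0.424212
  3  |  dp/dt·Δt = +0.027520  |  p_3 = 0.451732
  4  |  dp/dt·Δt = +0.019074  |  p_4 = 0.470806

0.471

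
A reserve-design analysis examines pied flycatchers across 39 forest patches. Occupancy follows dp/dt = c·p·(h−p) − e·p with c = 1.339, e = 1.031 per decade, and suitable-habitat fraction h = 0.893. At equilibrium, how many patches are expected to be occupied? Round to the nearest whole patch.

p* = h − e/c = 0.893 − 0.7700 = 0.1230.
Expected occupied patches = N × p* = 39 × 0.1230 = 4.80 ≈ 5.

5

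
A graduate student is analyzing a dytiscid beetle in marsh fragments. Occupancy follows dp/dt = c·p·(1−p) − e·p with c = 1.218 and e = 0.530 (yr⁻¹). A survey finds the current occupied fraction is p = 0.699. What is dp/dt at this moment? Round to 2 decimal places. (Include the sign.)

Colonization term: c·p·(1−p) = 1.218×0.699×0.3010 = 0.25627.
Extinction term: e·p = 0.37047.
dp/dt = 0.25627 − 0.37047 = -0.11420.

-0.11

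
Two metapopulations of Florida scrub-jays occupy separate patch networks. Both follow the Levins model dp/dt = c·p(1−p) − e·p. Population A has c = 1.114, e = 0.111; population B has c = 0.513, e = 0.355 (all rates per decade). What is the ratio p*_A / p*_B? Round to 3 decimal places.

A: p*_A = 1 − 0.111/1.114 = 0.9004.
B: p*_B = 1 − 0.355/0.513 = 0.3080.
p*_A / p*_B = 0.9004/0.3080 = 2.9233.

2.923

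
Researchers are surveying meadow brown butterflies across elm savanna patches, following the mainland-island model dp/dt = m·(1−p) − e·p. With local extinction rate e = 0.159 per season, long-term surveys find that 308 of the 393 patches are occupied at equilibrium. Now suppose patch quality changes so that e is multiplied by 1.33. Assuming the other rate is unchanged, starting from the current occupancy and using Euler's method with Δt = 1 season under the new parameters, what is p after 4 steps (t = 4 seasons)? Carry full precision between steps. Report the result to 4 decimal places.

0.7316

Observed p* = 308/393 = 0.78372.
Balance m(1−p*) = e·p* gives m = e·p*/(1−p*) = 0.159×0.78372/0.21628 = 0.57614.
Starting from p₀ = 0.78372; update p ← p + (dp/dt)·Δt with the new parameters.
p: 0.78372 → 0.74259  (Δp = -0.04112)
p: 0.74259 → 0.73386  (Δp = -0.00873)
p: 0.73386 → 0.73200  (Δp = -0.00185)
p: 0.73200 → 0.73161  (Δp = -0.00039)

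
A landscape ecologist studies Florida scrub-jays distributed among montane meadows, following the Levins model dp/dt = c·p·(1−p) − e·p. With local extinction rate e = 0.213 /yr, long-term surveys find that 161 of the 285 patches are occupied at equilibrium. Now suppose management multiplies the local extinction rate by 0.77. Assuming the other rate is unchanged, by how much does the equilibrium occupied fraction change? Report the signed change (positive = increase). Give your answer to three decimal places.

0.100

Observed p* = 161/285 = 0.56491.
Balance c(1−p*) = e gives c = e/(1 − 0.56491) = 0.213/0.43509 = 0.48955.
New p* = 1 − e/c = 1 − 0.16401/0.48955 = 0.66498.
Δp* = 0.66498 − 0.56491 = +0.10007.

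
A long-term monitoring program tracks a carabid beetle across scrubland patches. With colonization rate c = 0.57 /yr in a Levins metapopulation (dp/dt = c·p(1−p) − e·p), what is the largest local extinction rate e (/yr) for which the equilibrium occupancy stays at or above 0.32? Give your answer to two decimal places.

1 − e/c ≥ 0.32 ⇒ e ≤ c(1 − 0.32) = 0.57 × 0.6800.
e_max = 0.3876.

0.39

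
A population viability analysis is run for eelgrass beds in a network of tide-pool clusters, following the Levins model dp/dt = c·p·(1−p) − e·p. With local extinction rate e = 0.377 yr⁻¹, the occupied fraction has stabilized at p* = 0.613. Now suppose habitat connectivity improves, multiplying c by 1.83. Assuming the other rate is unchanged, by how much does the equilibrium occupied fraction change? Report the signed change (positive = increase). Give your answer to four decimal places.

0.1755

Balance c(1−p*) = e gives c = e/(1 − 0.61300) = 0.377/0.38700 = 0.97416.
New p* = 1 − e/c = 1 − 0.37700/1.78271 = 0.78852.
Δp* = 0.78852 − 0.61300 = +0.17552.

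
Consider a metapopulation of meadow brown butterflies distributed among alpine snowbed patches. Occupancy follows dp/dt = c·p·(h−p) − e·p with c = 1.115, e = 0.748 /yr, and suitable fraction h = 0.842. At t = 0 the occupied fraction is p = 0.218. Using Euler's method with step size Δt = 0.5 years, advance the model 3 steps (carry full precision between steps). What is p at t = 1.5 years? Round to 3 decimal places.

Update rule: p ← p + [c·p·(h−p) − e·p]·Δt with Δt = 0.5.
step 1: Δp = -0.00569, p = 0.21231
step 2: Δp = -0.00487, p = 0.20743
step 3: Δp = -0.00420, p = 0.20324

0.203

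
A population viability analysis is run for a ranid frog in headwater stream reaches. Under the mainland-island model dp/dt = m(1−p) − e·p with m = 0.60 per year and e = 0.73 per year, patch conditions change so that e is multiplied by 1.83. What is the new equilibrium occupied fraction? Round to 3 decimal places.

Before: p* = 0.60/(0.60+0.73) = 0.4511.
After: m = 0.6, e = 1.3359; p* = 0.6/1.9359 = 0.3099.

0.310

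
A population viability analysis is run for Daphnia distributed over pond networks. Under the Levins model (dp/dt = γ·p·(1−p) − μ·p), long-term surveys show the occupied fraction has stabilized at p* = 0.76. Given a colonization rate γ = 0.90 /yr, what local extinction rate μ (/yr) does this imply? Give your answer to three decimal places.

At equilibrium γ(1−p*) = μ.
μ = 0.90 × (1 − 0.76) = 0.90 × 0.2400 = 0.2160.

0.216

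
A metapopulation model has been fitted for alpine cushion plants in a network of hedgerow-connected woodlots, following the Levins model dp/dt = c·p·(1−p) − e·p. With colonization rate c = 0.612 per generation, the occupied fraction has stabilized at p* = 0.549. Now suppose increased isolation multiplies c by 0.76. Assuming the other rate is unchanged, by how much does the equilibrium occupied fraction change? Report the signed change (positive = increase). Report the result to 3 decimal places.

-0.142

Balance c(1−p*) = e gives e = 0.612×(1 − 0.54900) = 0.27601.
New p* = 1 − e/c = 1 − 0.27601/0.46512 = 0.40658.
Δp* = 0.40658 − 0.54900 = -0.14242.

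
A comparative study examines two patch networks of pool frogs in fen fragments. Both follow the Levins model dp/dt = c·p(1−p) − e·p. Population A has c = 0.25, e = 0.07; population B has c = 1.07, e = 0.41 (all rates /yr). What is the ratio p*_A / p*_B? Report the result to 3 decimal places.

A: p*_A = 1 − 0.07/0.25 = 0.7200.
B: p*_B = 1 − 0.41/1.07 = 0.6168.
p*_A / p*_B = 0.7200/0.6168 = 1.1673.

1.167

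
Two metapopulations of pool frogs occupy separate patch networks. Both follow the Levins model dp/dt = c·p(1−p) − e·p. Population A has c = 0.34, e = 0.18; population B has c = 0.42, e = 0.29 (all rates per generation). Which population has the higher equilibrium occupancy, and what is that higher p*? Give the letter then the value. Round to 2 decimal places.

A, 0.47

A: p*_A = 1 − 0.18/0.34 = 0.4706.
B: p*_B = 1 − 0.29/0.42 = 0.3095.
A is higher at 0.4706.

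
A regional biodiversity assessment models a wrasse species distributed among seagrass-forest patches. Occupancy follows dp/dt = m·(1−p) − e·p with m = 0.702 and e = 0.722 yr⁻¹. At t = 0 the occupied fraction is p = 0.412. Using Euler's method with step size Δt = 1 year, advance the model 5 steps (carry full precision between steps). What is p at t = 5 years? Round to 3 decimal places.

0.494

Update rule: p ← p + [m·(1−p) − e·p]·Δt with Δt = 1.
p: 0.41200 → 0.52731  (Δp = +0.11531)
p: 0.52731 → 0.47842  (Δp = -0.04889)
p: 0.47842 → 0.49915  (Δp = +0.02073)
p: 0.49915 → 0.49036  (Δp = -0.00879)
p: 0.49036 → 0.49409  (Δp = +0.00373)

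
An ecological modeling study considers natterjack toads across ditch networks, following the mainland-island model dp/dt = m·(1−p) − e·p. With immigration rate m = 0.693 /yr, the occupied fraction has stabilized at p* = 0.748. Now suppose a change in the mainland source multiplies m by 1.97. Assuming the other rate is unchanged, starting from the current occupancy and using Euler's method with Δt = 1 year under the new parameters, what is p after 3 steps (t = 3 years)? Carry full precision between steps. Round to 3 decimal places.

0.877

Balance m(1−p*) = e·p* gives e = m(1−p*)/p* = 0.693×0.25200/0.74800 = 0.23347.
Starting from p₀ = 0.74800; update p ← p + (dp/dt)·Δt with the new parameters.
  1  |  dp/dt·Δt = +0.169397  |  p_1 = 0.917397
  2  |  dp/dt·Δt = -0.101415  |  p_2 = 0.815982
  3  |  dp/dt·Δt = +0.060715  |  p_3 = 0.876697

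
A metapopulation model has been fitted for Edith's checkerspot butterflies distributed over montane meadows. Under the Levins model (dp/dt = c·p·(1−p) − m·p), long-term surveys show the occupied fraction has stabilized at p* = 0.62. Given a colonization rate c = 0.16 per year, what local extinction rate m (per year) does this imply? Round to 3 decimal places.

0.061

At equilibrium c(1−p*) = m.
m = 0.16 × (1 − 0.62) = 0.16 × 0.3800 = 0.0608.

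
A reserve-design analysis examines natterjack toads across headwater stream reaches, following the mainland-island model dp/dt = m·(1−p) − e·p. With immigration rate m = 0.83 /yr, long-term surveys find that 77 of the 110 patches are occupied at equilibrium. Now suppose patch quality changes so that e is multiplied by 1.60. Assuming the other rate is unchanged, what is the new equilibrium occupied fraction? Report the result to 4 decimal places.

Observed p* = 77/110 = 0.70000.
Balance m(1−p*) = e·p* gives e = m(1−p*)/p* = 0.83×0.30000/0.70000 = 0.35571.
New p* = m/(m+e) = 0.83000/(0.83000+0.56914) = 0.59322.

0.5932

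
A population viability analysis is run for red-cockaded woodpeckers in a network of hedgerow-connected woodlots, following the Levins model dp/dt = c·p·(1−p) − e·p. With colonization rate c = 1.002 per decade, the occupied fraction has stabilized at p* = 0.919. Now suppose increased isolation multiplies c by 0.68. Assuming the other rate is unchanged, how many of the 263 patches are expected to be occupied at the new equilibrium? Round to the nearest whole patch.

Balance c(1−p*) = e gives e = 1.002×(1 − 0.91900) = 0.08116.
New p* = 1 − e/c = 1 − 0.08116/0.68136 = 0.88089.
Expected occupied = 263 × 0.88089 = 231.67 ≈ 232.

232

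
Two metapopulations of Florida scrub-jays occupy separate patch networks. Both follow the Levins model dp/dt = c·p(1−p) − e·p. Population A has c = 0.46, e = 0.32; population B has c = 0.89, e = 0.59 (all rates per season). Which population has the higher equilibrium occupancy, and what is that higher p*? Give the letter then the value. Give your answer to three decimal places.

A: p*_A = 1 − 0.32/0.46 = 0.3043.
B: p*_B = 1 − 0.59/0.89 = 0.3371.
B is higher at 0.3371.

B, 0.337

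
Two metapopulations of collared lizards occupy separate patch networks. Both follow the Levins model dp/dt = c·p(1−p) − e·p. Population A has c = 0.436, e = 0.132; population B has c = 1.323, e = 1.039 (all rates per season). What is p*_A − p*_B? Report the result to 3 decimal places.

A: p*_A = 1 − 0.132/0.436 = 0.6972.
B: p*_B = 1 − 1.039/1.323 = 0.2147.
p*_A − p*_B = 0.6972 − 0.2147 = 0.4826.

0.483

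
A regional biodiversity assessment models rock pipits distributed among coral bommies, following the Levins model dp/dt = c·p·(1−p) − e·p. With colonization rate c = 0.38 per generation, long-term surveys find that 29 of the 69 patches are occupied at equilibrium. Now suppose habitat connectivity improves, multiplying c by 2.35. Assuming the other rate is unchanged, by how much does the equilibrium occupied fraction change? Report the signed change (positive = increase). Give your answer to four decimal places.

0.3330

Observed p* = 29/69 = 0.42029.
Balance c(1−p*) = e gives e = 0.38×(1 − 0.42029) = 0.22029.
New p* = 1 − e/c = 1 − 0.22029/0.89300 = 0.75331.
Δp* = 0.75331 − 0.42029 = +0.33302.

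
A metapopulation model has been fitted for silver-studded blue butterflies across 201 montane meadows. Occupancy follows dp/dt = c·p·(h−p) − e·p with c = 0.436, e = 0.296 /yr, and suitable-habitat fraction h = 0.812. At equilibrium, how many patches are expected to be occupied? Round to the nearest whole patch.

p* = h − e/c = 0.812 − 0.6789 = 0.1331.
Expected occupied patches = N × p* = 201 × 0.1331 = 26.75 ≈ 27.

27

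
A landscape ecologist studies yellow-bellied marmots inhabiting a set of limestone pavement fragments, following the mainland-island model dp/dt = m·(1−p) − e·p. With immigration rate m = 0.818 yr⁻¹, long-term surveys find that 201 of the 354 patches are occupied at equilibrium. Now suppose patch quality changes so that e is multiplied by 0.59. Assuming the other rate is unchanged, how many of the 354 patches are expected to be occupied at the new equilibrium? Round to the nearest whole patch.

Observed p* = 201/354 = 0.56780.
Balance m(1−p*) = e·p* gives e = m(1−p*)/p* = 0.818×0.43220/0.56780 = 0.62265.
New p* = m/(m+e) = 0.81800/(0.81800+0.36736) = 0.69009.
Expected occupied = 354 × 0.69009 = 244.29 ≈ 244.

244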